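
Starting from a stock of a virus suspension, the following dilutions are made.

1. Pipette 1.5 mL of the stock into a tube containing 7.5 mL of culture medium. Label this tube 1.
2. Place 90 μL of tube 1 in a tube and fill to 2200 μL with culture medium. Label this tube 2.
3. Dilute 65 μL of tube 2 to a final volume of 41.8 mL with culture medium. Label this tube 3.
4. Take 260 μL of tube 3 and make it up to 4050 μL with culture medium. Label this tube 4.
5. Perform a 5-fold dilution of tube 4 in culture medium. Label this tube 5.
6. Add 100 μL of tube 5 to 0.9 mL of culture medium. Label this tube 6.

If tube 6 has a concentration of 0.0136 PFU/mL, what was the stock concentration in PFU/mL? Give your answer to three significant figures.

9.99 × 10^5 PFU/mL

Step 1: 1.5 mL + 7.5 mL = 9 mL total → factor 9/1.5 = 6
Step 2: 90 μL brought to 2200 μL → factor 2200/90 = 24.444
Step 3: 65 μL brought to 41.8 mL → factor 41800/65 = 643.08
Step 4: 260 μL brought to 4050 μL → factor 4050/260 = 15.577
Step 5: 5-fold → factor 5
Step 6: 100 μL + 0.9 mL = 1000 μL total → factor 1000/100 = 10
Overall dilution factor = 6 × 24.444 × 643.08 × 15.577 × 5 × 10 = 7.3459 × 10^7
Stock = 0.0136 PFU/mL × 7.3459 × 10^7 = 9.99 × 10^5 PFU/mL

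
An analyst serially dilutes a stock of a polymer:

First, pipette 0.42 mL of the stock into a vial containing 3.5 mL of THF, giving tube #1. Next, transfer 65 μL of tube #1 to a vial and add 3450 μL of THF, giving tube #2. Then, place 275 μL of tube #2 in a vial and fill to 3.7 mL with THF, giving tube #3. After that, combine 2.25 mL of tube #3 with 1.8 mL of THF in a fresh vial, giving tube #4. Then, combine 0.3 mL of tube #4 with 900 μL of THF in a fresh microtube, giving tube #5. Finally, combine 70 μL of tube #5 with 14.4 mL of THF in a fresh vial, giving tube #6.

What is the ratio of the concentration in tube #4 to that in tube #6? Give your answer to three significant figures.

827

Step 1: 0.42 mL + 3.5 mL = 3.92 mL total → factor 3.92/0.42 = 9.3333
Step 2: 65 μL + 3450 μL = 3515 μL total → factor 3515/65 = 54.077
Step 3: 275 μL brought to 3.7 mL → factor 3700/275 = 13.455
Step 4: 2.25 mL + 1.8 mL = 4.05 mL total → factor 4.05/2.25 = 1.8
Step 5: 0.3 mL + 900 μL = 1.2 mL total → factor 1.2/0.3 = 4
Step 6: 70 μL + 14.4 mL = 14470 μL total → factor 14470/70 = 206.71
Dilution factor to tube #4 = 12223; to tube #6 = 1.0107 × 10^7
[tube #4]/[tube #6] = (factor to tube #6)/(factor to tube #4) = 1.0107 × 10^7/12223 = 827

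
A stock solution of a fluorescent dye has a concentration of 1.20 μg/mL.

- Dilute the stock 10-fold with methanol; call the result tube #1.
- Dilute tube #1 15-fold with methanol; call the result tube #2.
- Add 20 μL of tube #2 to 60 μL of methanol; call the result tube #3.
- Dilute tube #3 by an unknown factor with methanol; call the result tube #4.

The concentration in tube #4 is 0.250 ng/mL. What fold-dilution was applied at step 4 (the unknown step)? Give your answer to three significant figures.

Step 1: 10-fold → factor 10
Step 2: 15-fold → factor 15
Step 3: 20 μL + 60 μL = 80 μL total → factor 80/20 = 4
Step 4: unknown factor x
Product of known-step factors = 600
Overall factor = 1.20 μg/mL / (0.250 ng/mL) = 4800
x = 4800 / 600 = 8.00

8.00-fold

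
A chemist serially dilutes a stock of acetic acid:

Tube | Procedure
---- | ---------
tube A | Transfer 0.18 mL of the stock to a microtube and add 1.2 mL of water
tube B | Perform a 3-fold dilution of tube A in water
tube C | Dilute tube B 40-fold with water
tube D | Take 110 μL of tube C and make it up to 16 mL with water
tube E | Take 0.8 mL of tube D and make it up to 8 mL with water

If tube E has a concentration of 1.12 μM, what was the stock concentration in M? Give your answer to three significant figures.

1.50 M

Step 1: 0.18 mL + 1.2 mL = 1.38 mL total → factor 1.38/0.18 = 7.6667
Step 2: 3-fold → factor 3
Step 3: 40-fold → factor 40
Step 4: 110 μL brought to 16 mL → factor 16000/110 = 145.45
Step 5: 0.8 mL brought to 8 mL → factor 8/0.8 = 10
Overall dilution factor = 7.6667 × 3 × 40 × 145.45 × 10 = 1.3382 × 10^6
Stock = 1.12 μM × 1.3382 × 10^6 = 1.499 × 10^6 μM = 1.50 M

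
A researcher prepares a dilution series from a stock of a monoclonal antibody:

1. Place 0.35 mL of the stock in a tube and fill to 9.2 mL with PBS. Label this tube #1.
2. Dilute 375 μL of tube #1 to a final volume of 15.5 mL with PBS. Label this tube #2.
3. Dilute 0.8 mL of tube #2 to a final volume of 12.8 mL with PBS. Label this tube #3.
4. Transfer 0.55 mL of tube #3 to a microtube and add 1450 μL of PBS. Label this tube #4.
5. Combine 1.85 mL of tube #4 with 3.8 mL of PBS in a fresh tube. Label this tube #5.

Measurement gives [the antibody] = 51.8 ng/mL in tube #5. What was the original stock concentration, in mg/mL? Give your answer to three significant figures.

Step 1: 0.35 mL brought to 9.2 mL → factor 9.2/0.35 = 26.286
Step 2: 375 μL brought to 15.5 mL → factor 15500/375 = 41.333
Step 3: 0.8 mL brought to 12.8 mL → factor 12.8/0.8 = 16
Step 4: 0.55 mL + 1450 μL = 2 mL total → factor 2/0.55 = 3.6364
Step 5: 1.85 mL + 3.8 mL = 5.65 mL total → factor 5.65/1.85 = 3.0541
Overall dilution factor = 26.286 × 41.333 × 16 × 3.6364 × 3.0541 = 1.9306 × 10^5
Stock = 51.8 ng/mL × 1.9306 × 10^5 = 1.000 × 10^7 ng/mL = 10.0 mg/mL

10.0 mg/mL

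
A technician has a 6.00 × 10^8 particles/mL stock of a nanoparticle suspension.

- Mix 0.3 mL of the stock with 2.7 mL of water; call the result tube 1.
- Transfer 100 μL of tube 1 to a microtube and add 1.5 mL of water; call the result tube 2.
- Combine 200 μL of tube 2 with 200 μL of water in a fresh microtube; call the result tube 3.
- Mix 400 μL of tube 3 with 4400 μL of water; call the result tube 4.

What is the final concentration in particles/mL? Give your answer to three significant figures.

1.56 × 10^5 particles/mL

Step 1: 0.3 mL + 2.7 mL = 3 mL total → factor 3/0.3 = 10
Step 2: 100 μL + 1.5 mL = 1600 μL total → factor 1600/100 = 16
Step 3: 200 μL + 200 μL = 400 μL total → factor 400/200 = 2
Step 4: 400 μL + 4400 μL = 4800 μL total → factor 4800/400 = 12
Overall dilution factor = 10 × 16 × 2 × 12 = 3840
Final = 6.00 × 10^8 particles/mL / 3840 = 1.56 × 10^5 particles/mL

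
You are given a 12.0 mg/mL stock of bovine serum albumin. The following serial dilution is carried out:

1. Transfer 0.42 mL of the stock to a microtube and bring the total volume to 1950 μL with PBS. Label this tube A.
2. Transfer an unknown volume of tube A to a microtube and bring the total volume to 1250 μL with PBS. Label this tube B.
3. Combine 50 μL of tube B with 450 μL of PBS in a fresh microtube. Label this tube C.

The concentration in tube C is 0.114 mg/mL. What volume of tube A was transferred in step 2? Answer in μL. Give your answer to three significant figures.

Step 1: 0.42 mL brought to 1950 μL → factor 1.95/0.42 = 4.6429
Step 2: v brought to 1250 μL → factor = 1250 μL/v
Step 3: 50 μL + 450 μL = 500 μL total → factor 500/50 = 10
Product of known-step factors = 46.429
Overall factor = 12.0 mg/mL / (0.114 mg/mL) = 105.26
Step-2 factor = 105.26 / 46.429 = 2.2672
v = 1250 μL / 2.2672 = 551 μL

551 μL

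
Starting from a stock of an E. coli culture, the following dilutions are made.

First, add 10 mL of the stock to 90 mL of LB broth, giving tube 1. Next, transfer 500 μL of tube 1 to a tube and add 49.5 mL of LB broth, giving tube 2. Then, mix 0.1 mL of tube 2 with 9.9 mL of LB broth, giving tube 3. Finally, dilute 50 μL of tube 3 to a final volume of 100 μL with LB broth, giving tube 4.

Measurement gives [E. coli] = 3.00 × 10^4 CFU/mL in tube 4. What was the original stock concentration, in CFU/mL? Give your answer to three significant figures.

6.00 × 10^9 CFU/mL

Step 1: 10 mL + 90 mL = 100 mL total → factor 100/10 = 10
Step 2: 500 μL + 49.5 mL = 50000 μL total → factor 50000/500 = 100
Step 3: 0.1 mL + 9.9 mL = 10 mL total → factor 10/0.1 = 100
Step 4: 50 μL brought to 100 μL → factor 100/50 = 2
Overall dilution factor = 10 × 100 × 100 × 2 = 2 × 10^5
Stock = 3.00 × 10^4 CFU/mL × 2 × 10^5 = 6.00 × 10^9 CFU/mL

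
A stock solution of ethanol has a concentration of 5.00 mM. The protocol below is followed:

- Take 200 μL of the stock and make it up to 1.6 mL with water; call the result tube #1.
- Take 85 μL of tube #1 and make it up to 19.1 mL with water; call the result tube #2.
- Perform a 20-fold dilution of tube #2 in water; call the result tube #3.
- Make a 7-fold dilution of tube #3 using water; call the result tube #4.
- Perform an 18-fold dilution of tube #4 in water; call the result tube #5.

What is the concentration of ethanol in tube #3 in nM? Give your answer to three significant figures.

139 nM

Step 1: 200 μL brought to 1.6 mL → factor 1600/200 = 8
Step 2: 85 μL brought to 19.1 mL → factor 19100/85 = 224.71
Step 3: 20-fold → factor 20
Dilution factor through tube #3 = 8 × 224.71 × 20 = 35953
[tube #3] = 5.00 mM / 35953 = 0.0001391 mM = 139 nM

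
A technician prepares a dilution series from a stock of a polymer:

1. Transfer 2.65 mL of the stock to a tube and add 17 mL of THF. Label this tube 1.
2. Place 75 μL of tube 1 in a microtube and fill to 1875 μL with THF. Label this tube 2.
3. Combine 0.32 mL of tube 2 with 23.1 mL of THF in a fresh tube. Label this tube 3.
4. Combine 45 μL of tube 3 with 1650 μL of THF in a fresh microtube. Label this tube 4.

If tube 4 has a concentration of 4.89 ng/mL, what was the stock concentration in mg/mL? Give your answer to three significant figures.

2.50 mg/mL

Step 1: 2.65 mL + 17 mL = 19.65 mL total → factor 19.65/2.65 = 7.4151
Step 2: 75 μL brought to 1875 μL → factor 1875/75 = 25
Step 3: 0.32 mL + 23.1 mL = 23.42 mL total → factor 23.42/0.32 = 73.188
Step 4: 45 μL + 1650 μL = 1695 μL total → factor 1695/45 = 37.667
Overall dilution factor = 7.4151 × 25 × 73.188 × 37.667 = 5.1104 × 10^5
Stock = 4.89 ng/mL × 5.1104 × 10^5 = 2.499 × 10^6 ng/mL = 2.50 mg/mL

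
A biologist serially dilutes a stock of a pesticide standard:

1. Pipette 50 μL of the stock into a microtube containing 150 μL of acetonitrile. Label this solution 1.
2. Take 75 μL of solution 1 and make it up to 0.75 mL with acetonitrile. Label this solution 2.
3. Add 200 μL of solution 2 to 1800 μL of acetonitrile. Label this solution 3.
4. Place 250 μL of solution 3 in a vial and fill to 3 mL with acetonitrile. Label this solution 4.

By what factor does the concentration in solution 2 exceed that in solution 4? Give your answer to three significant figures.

120

Step 1: 50 μL + 150 μL = 200 μL total → factor 200/50 = 4
Step 2: 75 μL brought to 0.75 mL → factor 750/75 = 10
Step 3: 200 μL + 1800 μL = 2000 μL total → factor 2000/200 = 10
Step 4: 250 μL brought to 3 mL → factor 3000/250 = 12
Dilution factor to solution 2 = 40; to solution 4 = 4800
[solution 2]/[solution 4] = (factor to solution 4)/(factor to solution 2) = 4800/40 = 120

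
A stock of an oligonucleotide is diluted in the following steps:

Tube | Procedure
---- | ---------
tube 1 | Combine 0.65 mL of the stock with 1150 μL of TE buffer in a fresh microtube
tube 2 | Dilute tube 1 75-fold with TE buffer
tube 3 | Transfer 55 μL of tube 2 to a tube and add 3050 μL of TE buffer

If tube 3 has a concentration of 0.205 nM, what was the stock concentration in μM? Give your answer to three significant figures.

2.40 μM

Step 1: 0.65 mL + 1150 μL = 1.8 mL total → factor 1.8/0.65 = 2.7692
Step 2: 75-fold → factor 75
Step 3: 55 μL + 3050 μL = 3105 μL total → factor 3105/55 = 56.455
Overall dilution factor = 2.7692 × 75 × 56.455 = 11725
Stock = 0.205 nM × 11725 = 2404 nM = 2.40 μM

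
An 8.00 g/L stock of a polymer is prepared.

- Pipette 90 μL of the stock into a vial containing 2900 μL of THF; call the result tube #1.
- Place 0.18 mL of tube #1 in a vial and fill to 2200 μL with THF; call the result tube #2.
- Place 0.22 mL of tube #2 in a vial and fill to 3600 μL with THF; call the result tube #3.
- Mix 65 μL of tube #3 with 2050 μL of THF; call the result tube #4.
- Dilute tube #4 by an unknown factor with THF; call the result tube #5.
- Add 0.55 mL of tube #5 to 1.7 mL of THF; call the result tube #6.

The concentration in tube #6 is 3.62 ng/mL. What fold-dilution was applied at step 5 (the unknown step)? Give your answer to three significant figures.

Step 1: 90 μL + 2900 μL = 2990 μL total → factor 2990/90 = 33.222
Step 2: 0.18 mL brought to 2200 μL → factor 2.2/0.18 = 12.222
Step 3: 0.22 mL brought to 3600 μL → factor 3.6/0.22 = 16.364
Step 4: 65 μL + 2050 μL = 2115 μL total → factor 2115/65 = 32.538
Step 5: unknown factor x
Step 6: 0.55 mL + 1.7 mL = 2.25 mL total → factor 2.25/0.55 = 4.0909
Product of known-step factors = 8.8445 × 10^5
Overall factor = 8.00 g/L / (3.62 ng/mL) = 2.2099 × 10^6
x = 2.2099 × 10^6 / 8.8445 × 10^5 = 2.50

2.50-fold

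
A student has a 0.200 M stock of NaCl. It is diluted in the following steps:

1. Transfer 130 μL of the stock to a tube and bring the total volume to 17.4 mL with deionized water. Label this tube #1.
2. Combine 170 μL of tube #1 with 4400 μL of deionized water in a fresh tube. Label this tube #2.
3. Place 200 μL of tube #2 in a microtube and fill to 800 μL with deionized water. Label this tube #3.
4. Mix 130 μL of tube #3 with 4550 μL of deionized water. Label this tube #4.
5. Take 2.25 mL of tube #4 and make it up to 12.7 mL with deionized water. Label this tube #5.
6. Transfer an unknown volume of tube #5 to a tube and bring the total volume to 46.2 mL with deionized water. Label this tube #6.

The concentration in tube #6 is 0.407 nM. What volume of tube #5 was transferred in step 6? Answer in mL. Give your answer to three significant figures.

Step 1: 130 μL brought to 17.4 mL → factor 17400/130 = 133.85
Step 2: 170 μL + 4400 μL = 4570 μL total → factor 4570/170 = 26.882
Step 3: 200 μL brought to 800 μL → factor 800/200 = 4
Step 4: 130 μL + 4550 μL = 4680 μL total → factor 4680/130 = 36
Step 5: 2.25 mL brought to 12.7 mL → factor 12.7/2.25 = 5.6444
Step 6: v brought to 46.2 mL → factor = 46.2 mL/v
Product of known-step factors = 2.9245 × 10^6
Overall factor = 0.200 M / (0.407 nM) = 4.914 × 10^8
Step-6 factor = 4.914 × 10^8 / 2.9245 × 10^6 = 168.03
v = 46.2 mL / 168.03 = 0.275 mL

0.275 mL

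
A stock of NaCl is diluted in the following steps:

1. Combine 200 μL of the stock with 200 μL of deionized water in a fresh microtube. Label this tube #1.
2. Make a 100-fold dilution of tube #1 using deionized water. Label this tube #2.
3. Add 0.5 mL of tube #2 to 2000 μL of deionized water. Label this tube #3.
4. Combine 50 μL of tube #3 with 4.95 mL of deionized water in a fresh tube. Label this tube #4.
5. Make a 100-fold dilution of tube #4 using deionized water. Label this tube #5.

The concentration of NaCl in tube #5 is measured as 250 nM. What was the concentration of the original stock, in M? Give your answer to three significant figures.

Step 1: 200 μL + 200 μL = 400 μL total → factor 400/200 = 2
Step 2: 100-fold → factor 100
Step 3: 0.5 mL + 2000 μL = 2.5 mL total → factor 2.5/0.5 = 5
Step 4: 50 μL + 4.95 mL = 5000 μL total → factor 5000/50 = 100
Step 5: 100-fold → factor 100
Overall dilution factor = 2 × 100 × 5 × 100 × 100 = 1 × 10^7
Stock = 250 nM × 1 × 10^7 = 2.500 × 10^9 nM = 2.50 M

2.50 M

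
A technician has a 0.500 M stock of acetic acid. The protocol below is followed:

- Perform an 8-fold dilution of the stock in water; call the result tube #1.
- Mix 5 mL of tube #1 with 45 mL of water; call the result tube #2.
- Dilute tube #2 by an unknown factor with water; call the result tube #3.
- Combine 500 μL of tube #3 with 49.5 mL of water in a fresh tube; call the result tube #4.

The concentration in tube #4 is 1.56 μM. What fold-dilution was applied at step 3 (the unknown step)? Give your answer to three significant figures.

Step 1: 8-fold → factor 8
Step 2: 5 mL + 45 mL = 50 mL total → factor 50/5 = 10
Step 3: unknown factor x
Step 4: 500 μL + 49.5 mL = 50000 μL total → factor 50000/500 = 100
Product of known-step factors = 8000
Overall factor = 0.500 M / (1.56 μM) = 3.2051 × 10^5
x = 3.2051 × 10^5 / 8000 = 40.1

40.1-fold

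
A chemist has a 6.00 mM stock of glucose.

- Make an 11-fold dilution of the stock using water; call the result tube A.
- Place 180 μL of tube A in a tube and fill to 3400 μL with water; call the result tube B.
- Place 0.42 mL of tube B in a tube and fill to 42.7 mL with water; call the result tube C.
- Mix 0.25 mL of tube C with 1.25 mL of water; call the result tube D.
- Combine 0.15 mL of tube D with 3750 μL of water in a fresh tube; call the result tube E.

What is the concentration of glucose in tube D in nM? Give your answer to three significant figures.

47.3 nM

Step 1: 11-fold → factor 11
Step 2: 180 μL brought to 3400 μL → factor 3400/180 = 18.889
Step 3: 0.42 mL brought to 42.7 mL → factor 42.7/0.42 = 101.67
Step 4: 0.25 mL + 1.25 mL = 1.5 mL total → factor 1.5/0.25 = 6
Dilution factor through tube D = 11 × 18.889 × 101.67 × 6 = 1.2674 × 10^5
[tube D] = 6.00 mM / 1.2674 × 10^5 = 4.734 × 10^-5 mM = 47.3 nM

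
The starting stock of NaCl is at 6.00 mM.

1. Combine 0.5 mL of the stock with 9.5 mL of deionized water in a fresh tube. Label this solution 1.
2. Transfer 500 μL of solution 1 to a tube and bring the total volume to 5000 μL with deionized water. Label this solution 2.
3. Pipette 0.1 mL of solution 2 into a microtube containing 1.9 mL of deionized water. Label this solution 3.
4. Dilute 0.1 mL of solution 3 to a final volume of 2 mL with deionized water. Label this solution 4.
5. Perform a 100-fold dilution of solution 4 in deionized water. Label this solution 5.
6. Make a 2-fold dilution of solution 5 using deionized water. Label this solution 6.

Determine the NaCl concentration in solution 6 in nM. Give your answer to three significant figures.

Step 1: 0.5 mL + 9.5 mL = 10 mL total → factor 10/0.5 = 20
Step 2: 500 μL brought to 5000 μL → factor 5000/500 = 10
Step 3: 0.1 mL + 1.9 mL = 2 mL total → factor 2/0.1 = 20
Step 4: 0.1 mL brought to 2 mL → factor 2/0.1 = 20
Step 5: 100-fold → factor 100
Step 6: 2-fold → factor 2
Overall dilution factor = 20 × 10 × 20 × 20 × 100 × 2 = 1.6 × 10^7
Final = 6.00 mM / 1.6 × 10^7 = 3.750 × 10^-7 mM = 0.375 nM

0.375 nM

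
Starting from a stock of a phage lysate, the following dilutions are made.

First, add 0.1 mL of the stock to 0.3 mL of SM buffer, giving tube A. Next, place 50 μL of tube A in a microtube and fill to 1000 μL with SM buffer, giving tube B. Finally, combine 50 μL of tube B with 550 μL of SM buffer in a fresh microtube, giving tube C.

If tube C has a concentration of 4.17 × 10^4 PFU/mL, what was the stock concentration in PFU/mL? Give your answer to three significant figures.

4.00 × 10^7 PFU/mL

Step 1: 0.1 mL + 0.3 mL = 0.4 mL total → factor 0.4/0.1 = 4
Step 2: 50 μL brought to 1000 μL → factor 1000/50 = 20
Step 3: 50 μL + 550 μL = 600 μL total → factor 600/50 = 12
Overall dilution factor = 4 × 20 × 12 = 960
Stock = 4.17 × 10^4 PFU/mL × 960 = 4.00 × 10^7 PFU/mL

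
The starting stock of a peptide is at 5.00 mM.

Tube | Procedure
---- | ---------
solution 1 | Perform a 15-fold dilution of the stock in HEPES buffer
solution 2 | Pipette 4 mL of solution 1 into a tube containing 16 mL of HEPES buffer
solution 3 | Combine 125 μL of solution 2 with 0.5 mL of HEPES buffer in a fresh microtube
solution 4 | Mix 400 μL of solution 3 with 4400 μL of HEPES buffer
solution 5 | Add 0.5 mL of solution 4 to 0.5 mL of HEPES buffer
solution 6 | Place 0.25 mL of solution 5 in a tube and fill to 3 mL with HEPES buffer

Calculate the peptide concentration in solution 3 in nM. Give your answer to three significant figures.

Step 1: 15-fold → factor 15
Step 2: 4 mL + 16 mL = 20 mL total → factor 20/4 = 5
Step 3: 125 μL + 0.5 mL = 625 μL total → factor 625/125 = 5
Dilution factor through solution 3 = 15 × 5 × 5 = 375
[solution 3] = 5.00 mM / 375 = 0.01333 mM = 1.33 × 10^4 nM

1.33 × 10^4 nM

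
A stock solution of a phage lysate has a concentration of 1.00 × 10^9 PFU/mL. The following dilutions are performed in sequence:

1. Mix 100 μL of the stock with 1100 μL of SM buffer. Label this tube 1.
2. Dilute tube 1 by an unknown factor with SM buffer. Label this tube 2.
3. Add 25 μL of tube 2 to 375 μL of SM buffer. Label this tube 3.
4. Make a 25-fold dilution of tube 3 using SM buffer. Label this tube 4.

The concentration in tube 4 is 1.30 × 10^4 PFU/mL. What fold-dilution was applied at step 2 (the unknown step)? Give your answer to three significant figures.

16.0-fold

Step 1: 100 μL + 1100 μL = 1200 μL total → factor 1200/100 = 12
Step 2: unknown factor x
Step 3: 25 μL + 375 μL = 400 μL total → factor 400/25 = 16
Step 4: 25-fold → factor 25
Product of known-step factors = 4800
Overall factor = 1.00 × 10^9 PFU/mL / (1.30 × 10^4 PFU/mL) = 76923
x = 76923 / 4800 = 16.0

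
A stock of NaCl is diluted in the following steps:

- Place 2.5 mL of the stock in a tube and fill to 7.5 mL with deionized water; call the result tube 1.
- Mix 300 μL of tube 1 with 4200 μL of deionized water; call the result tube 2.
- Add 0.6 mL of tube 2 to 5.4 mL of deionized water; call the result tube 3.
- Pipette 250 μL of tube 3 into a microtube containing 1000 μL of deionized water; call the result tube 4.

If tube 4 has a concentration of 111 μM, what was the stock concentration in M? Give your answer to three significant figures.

Step 1: 2.5 mL brought to 7.5 mL → factor 7.5/2.5 = 3
Step 2: 300 μL + 4200 μL = 4500 μL total → factor 4500/300 = 15
Step 3: 0.6 mL + 5.4 mL = 6 mL total → factor 6/0.6 = 10
Step 4: 250 μL + 1000 μL = 1250 μL total → factor 1250/250 = 5
Overall dilution factor = 3 × 15 × 10 × 5 = 2250
Stock = 111 μM × 2250 = 2.498 × 10^5 μM = 0.250 M

0.250 M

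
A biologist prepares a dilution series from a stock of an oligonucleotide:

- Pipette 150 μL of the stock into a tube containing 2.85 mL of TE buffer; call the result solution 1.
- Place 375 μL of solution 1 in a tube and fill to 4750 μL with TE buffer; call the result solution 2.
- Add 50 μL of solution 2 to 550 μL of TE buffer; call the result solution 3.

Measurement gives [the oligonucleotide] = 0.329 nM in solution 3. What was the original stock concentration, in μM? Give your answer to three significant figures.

Step 1: 150 μL + 2.85 mL = 3000 μL total → factor 3000/150 = 20
Step 2: 375 μL brought to 4750 μL → factor 4750/375 = 12.667
Step 3: 50 μL + 550 μL = 600 μL total → factor 600/50 = 12
Overall dilution factor = 20 × 12.667 × 12 = 3040
Stock = 0.329 nM × 3040 = 1000 nM = 1.00 μM

1.00 μM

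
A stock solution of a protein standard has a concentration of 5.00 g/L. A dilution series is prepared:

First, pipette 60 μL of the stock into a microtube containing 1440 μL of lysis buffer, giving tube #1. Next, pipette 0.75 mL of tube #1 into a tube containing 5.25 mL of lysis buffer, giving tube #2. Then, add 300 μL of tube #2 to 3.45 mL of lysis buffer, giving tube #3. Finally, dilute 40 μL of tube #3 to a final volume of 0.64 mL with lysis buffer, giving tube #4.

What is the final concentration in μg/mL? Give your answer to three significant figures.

Step 1: 60 μL + 1440 μL = 1500 μL total → factor 1500/60 = 25
Step 2: 0.75 mL + 5.25 mL = 6 mL total → factor 6/0.75 = 8
Step 3: 300 μL + 3.45 mL = 3750 μL total → factor 3750/300 = 12.5
Step 4: 40 μL brought to 0.64 mL → factor 640/40 = 16
Overall dilution factor = 25 × 8 × 12.5 × 16 = 40000
Final = 5.00 g/L / 40000 = 0.0001250 g/L = 0.125 μg/mL

0.125 μg/mL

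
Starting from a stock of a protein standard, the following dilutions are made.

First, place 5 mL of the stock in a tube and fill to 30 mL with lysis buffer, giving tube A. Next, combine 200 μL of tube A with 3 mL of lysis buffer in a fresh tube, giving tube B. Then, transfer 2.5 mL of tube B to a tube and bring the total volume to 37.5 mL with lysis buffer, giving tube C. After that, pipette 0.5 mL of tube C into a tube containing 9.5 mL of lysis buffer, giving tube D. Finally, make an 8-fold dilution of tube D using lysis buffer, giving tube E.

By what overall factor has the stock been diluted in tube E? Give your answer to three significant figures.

2.30 × 10^5

Step 1: 5 mL brought to 30 mL → factor 30/5 = 6
Step 2: 200 μL + 3 mL = 3200 μL total → factor 3200/200 = 16
Step 3: 2.5 mL brought to 37.5 mL → factor 37.5/2.5 = 15
Step 4: 0.5 mL + 9.5 mL = 10 mL total → factor 10/0.5 = 20
Step 5: 8-fold → factor 8
Overall dilution factor = 6 × 16 × 15 × 20 × 8 = 2.304 × 10^5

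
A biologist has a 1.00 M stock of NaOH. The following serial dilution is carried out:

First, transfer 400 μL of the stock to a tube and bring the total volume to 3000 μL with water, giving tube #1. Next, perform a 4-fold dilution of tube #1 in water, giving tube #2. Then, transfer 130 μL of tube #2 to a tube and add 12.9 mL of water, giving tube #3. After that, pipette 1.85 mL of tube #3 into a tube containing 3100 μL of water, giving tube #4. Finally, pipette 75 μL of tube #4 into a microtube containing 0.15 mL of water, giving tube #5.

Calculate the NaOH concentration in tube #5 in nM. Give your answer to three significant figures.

Step 1: 400 μL brought to 3000 μL → factor 3000/400 = 7.5
Step 2: 4-fold → factor 4
Step 3: 130 μL + 12.9 mL = 13030 μL total → factor 13030/130 = 100.23
Step 4: 1.85 mL + 3100 μL = 4.95 mL total → factor 4.95/1.85 = 2.6757
Step 5: 75 μL + 0.15 mL = 225 μL total → factor 225/75 = 3
Dilution factor through tube #5 = 7.5 × 4 × 100.23 × 2.6757 × 3 = 24137
[tube #5] = 1.00 M / 24137 = 4.143 × 10^-5 M = 4.14 × 10^4 nM

4.14 × 10^4 nM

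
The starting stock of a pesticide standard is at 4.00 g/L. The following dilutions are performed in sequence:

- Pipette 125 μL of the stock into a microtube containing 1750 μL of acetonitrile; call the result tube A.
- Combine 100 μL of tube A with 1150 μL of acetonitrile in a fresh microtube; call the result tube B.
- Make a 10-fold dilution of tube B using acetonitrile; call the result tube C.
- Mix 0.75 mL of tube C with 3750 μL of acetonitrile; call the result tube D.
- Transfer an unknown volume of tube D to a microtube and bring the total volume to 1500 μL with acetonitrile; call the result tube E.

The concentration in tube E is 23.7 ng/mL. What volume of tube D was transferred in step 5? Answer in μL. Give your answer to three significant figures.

100 μL

Step 1: 125 μL + 1750 μL = 1875 μL total → factor 1875/125 = 15
Step 2: 100 μL + 1150 μL = 1250 μL total → factor 1250/100 = 12.5
Step 3: 10-fold → factor 10
Step 4: 0.75 mL + 3750 μL = 4.5 mL total → factor 4.5/0.75 = 6
Step 5: v brought to 1500 μL → factor = 1500 μL/v
Product of known-step factors = 11250
Overall factor = 4.00 g/L / (23.7 ng/mL) = 1.6878 × 10^5
Step-5 factor = 1.6878 × 10^5 / 11250 = 15.002
v = 1500 μL / 15.002 = 100 μL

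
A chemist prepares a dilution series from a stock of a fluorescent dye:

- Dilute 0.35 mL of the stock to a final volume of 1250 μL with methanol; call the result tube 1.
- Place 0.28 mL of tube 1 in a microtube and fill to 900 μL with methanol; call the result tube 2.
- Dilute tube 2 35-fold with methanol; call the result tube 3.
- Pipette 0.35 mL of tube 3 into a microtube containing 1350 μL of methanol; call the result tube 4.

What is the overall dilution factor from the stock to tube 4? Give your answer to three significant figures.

Step 1: 0.35 mL brought to 1250 μL → factor 1.25/0.35 = 3.5714
Step 2: 0.28 mL brought to 900 μL → factor 0.9/0.28 = 3.2143
Step 3: 35-fold → factor 35
Step 4: 0.35 mL + 1350 μL = 1.7 mL total → factor 1.7/0.35 = 4.8571
Overall dilution factor = 3.5714 × 3.2143 × 35 × 4.8571 = 1951.5

1.95 × 10^3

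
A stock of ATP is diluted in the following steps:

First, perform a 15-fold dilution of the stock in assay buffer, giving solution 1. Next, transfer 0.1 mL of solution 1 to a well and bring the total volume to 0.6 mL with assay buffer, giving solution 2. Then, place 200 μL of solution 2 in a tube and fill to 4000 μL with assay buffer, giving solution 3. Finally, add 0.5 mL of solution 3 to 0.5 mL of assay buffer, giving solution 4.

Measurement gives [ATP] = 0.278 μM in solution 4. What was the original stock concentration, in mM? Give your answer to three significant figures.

Step 1: 15-fold → factor 15
Step 2: 0.1 mL brought to 0.6 mL → factor 0.6/0.1 = 6
Step 3: 200 μL brought to 4000 μL → factor 4000/200 = 20
Step 4: 0.5 mL + 0.5 mL = 1 mL total → factor 1/0.5 = 2
Overall dilution factor = 15 × 6 × 20 × 2 = 3600
Stock = 0.278 μM × 3600 = 1001 μM = 1.00 mM

1.00 mM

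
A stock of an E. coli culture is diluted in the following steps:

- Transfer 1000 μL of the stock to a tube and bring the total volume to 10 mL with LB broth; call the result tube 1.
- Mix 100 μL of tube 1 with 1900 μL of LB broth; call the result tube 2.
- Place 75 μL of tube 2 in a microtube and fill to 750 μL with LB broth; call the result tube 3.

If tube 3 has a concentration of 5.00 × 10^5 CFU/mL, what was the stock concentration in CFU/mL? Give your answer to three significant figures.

1.00 × 10^9 CFU/mL

Step 1: 1000 μL brought to 10 mL → factor 10000/1000 = 10
Step 2: 100 μL + 1900 μL = 2000 μL total → factor 2000/100 = 20
Step 3: 75 μL brought to 750 μL → factor 750/75 = 10
Overall dilution factor = 10 × 20 × 10 = 2000
Stock = 5.00 × 10^5 CFU/mL × 2000 = 1.00 × 10^9 CFU/mL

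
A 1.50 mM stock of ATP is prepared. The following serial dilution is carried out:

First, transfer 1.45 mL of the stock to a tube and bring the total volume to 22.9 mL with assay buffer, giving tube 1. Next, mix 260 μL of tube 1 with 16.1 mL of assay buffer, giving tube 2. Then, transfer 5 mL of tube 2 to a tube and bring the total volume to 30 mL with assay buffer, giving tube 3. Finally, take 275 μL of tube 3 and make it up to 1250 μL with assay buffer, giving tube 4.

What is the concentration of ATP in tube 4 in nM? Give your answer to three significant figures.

55.3 nM

Step 1: 1.45 mL brought to 22.9 mL → factor 22.9/1.45 = 15.793
Step 2: 260 μL + 16.1 mL = 16360 μL total → factor 16360/260 = 62.923
Step 3: 5 mL brought to 30 mL → factor 30/5 = 6
Step 4: 275 μL brought to 1250 μL → factor 1250/275 = 4.5455
Overall dilution factor = 15.793 × 62.923 × 6 × 4.5455 = 27102
Final = 1.50 mM / 27102 = 5.535 × 10^-5 mM = 55.3 nM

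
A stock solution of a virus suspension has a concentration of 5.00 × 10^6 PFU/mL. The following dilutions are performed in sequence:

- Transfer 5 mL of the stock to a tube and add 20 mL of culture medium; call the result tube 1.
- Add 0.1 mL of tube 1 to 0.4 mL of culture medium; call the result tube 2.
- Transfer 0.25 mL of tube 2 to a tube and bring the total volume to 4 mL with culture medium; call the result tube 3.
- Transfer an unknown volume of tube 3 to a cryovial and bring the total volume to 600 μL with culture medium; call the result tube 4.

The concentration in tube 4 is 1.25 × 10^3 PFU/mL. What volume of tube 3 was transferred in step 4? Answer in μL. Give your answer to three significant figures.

60.0 μL

Step 1: 5 mL + 20 mL = 25 mL total → factor 25/5 = 5
Step 2: 0.1 mL + 0.4 mL = 0.5 mL total → factor 0.5/0.1 = 5
Step 3: 0.25 mL brought to 4 mL → factor 4/0.25 = 16
Step 4: v brought to 600 μL → factor = 600 μL/v
Product of known-step factors = 400
Overall factor = 5.00 × 10^6 PFU/mL / (1.25 × 10^3 PFU/mL) = 4000
Step-4 factor = 4000 / 400 = 10
v = 600 μL / 10 = 60.0 μL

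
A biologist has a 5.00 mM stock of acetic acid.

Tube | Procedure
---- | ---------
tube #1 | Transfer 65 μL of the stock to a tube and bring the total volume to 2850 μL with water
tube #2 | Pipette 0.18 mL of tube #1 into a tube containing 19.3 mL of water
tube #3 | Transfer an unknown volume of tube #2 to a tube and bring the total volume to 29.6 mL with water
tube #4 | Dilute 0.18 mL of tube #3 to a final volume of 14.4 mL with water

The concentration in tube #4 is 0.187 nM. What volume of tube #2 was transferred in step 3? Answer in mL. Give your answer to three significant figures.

0.420 mL

Step 1: 65 μL brought to 2850 μL → factor 2850/65 = 43.846
Step 2: 0.18 mL + 19.3 mL = 19.48 mL total → factor 19.48/0.18 = 108.22
Step 3: v brought to 29.6 mL → factor = 29.6 mL/v
Step 4: 0.18 mL brought to 14.4 mL → factor 14.4/0.18 = 80
Product of known-step factors = 3.7961 × 10^5
Overall factor = 5.00 mM / (0.187 nM) = 2.6738 × 10^7
Step-3 factor = 2.6738 × 10^7 / 3.7961 × 10^5 = 70.435
v = 29.6 mL / 70.435 = 0.420 mL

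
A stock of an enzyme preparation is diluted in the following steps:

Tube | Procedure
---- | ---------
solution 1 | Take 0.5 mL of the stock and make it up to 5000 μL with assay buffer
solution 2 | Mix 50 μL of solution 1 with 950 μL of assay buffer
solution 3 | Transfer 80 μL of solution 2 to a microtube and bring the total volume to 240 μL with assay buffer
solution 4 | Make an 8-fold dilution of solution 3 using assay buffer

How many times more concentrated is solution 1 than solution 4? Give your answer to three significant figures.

Step 1: 0.5 mL brought to 5000 μL → factor 5/0.5 = 10
Step 2: 50 μL + 950 μL = 1000 μL total → factor 1000/50 = 20
Step 3: 80 μL brought to 240 μL → factor 240/80 = 3
Step 4: 8-fold → factor 8
Dilution factor to solution 1 = 10; to solution 4 = 4800
[solution 1]/[solution 4] = (factor to solution 4)/(factor to solution 1) = 4800/10 = 480

480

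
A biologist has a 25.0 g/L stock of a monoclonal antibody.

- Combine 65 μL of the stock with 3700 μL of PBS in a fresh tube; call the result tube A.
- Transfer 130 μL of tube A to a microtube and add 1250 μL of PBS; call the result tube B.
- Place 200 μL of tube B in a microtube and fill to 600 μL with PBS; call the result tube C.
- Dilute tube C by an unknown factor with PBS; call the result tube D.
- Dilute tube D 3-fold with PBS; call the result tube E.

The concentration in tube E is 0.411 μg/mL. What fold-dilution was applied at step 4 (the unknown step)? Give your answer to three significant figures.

11.0-fold

Step 1: 65 μL + 3700 μL = 3765 μL total → factor 3765/65 = 57.923
Step 2: 130 μL + 1250 μL = 1380 μL total → factor 1380/130 = 10.615
Step 3: 200 μL brought to 600 μL → factor 600/200 = 3
Step 4: unknown factor x
Step 5: 3-fold → factor 3
Product of known-step factors = 5533.9
Overall factor = 25.0 g/L / (0.411 μg/mL) = 60827
x = 60827 / 5533.9 = 11.0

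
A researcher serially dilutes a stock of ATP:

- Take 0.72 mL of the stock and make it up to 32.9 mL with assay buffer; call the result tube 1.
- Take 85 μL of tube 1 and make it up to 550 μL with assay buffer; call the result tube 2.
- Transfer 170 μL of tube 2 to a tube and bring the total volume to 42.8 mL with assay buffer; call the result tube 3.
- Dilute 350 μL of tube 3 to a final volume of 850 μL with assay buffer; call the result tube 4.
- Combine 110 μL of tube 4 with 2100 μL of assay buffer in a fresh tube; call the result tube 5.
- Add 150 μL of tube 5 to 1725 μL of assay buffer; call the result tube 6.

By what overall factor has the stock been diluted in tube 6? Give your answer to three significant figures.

4.54 × 10^7

Step 1: 0.72 mL brought to 32.9 mL → factor 32.9/0.72 = 45.694
Step 2: 85 μL brought to 550 μL → factor 550/85 = 6.4706
Step 3: 170 μL brought to 42.8 mL → factor 42800/170 = 251.76
Step 4: 350 μL brought to 850 μL → factor 850/350 = 2.4286
Step 5: 110 μL + 2100 μL = 2210 μL total → factor 2210/110 = 20.091
Step 6: 150 μL + 1725 μL = 1875 μL total → factor 1875/150 = 12.5
Overall dilution factor = 45.694 × 6.4706 × 251.76 × 2.4286 × 20.091 × 12.5 = 4.5401 × 10^7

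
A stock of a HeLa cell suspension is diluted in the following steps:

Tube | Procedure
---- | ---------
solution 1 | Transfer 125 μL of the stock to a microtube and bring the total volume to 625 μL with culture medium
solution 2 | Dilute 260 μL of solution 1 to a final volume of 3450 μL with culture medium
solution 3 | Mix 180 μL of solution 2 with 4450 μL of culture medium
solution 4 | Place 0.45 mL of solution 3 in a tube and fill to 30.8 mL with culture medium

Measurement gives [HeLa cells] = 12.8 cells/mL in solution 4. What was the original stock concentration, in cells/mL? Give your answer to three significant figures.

1.50 × 10^6 cells/mL

Step 1: 125 μL brought to 625 μL → factor 625/125 = 5
Step 2: 260 μL brought to 3450 μL → factor 3450/260 = 13.269
Step 3: 180 μL + 4450 μL = 4630 μL total → factor 4630/180 = 25.722
Step 4: 0.45 mL brought to 30.8 mL → factor 30.8/0.45 = 68.444
Overall dilution factor = 5 × 13.269 × 25.722 × 68.444 = 1.1681 × 10^5
Stock = 12.8 cells/mL × 1.1681 × 10^5 = 1.50 × 10^6 cells/mL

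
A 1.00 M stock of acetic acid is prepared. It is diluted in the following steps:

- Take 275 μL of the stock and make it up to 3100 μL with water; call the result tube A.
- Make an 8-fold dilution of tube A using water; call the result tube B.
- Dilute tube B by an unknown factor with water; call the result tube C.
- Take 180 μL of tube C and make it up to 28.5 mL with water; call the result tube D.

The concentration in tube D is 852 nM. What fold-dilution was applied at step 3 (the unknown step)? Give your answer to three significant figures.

Step 1: 275 μL brought to 3100 μL → factor 3100/275 = 11.273
Step 2: 8-fold → factor 8
Step 3: unknown factor x
Step 4: 180 μL brought to 28.5 mL → factor 28500/180 = 158.33
Product of known-step factors = 14279
Overall factor = 1.00 M / (852 nM) = 1.1737 × 10^6
x = 1.1737 × 10^6 / 14279 = 82.2

82.2-fold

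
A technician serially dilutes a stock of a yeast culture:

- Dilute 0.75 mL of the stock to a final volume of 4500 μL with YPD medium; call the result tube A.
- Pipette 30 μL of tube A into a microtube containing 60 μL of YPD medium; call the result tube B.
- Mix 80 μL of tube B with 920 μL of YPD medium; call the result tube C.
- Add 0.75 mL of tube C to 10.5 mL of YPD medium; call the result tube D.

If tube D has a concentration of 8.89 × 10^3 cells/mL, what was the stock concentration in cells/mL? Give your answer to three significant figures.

3.00 × 10^7 cells/mL

Step 1: 0.75 mL brought to 4500 μL → factor 4.5/0.75 = 6
Step 2: 30 μL + 60 μL = 90 μL total → factor 90/30 = 3
Step 3: 80 μL + 920 μL = 1000 μL total → factor 1000/80 = 12.5
Step 4: 0.75 mL + 10.5 mL = 11.25 mL total → factor 11.25/0.75 = 15
Overall dilution factor = 6 × 3 × 12.5 × 15 = 3375
Stock = 8.89 × 10^3 cells/mL × 3375 = 3.00 × 10^7 cells/mL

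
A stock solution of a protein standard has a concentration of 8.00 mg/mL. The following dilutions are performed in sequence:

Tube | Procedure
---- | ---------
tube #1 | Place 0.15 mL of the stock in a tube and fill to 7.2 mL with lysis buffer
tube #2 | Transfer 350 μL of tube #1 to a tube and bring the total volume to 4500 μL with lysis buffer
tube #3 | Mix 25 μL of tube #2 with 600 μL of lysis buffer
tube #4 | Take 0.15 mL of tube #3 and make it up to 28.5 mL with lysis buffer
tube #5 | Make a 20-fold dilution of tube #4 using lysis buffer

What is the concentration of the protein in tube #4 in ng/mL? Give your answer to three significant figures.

2.73 ng/mL

Step 1: 0.15 mL brought to 7.2 mL → factor 7.2/0.15 = 48
Step 2: 350 μL brought to 4500 μL → factor 4500/350 = 12.857
Step 3: 25 μL + 600 μL = 625 μL total → factor 625/25 = 25
Step 4: 0.15 mL brought to 28.5 mL → factor 28.5/0.15 = 190
Dilution factor through tube #4 = 48 × 12.857 × 25 × 190 = 2.9314 × 10^6
[tube #4] = 8.00 mg/mL / 2.9314 × 10^6 = 2.729 × 10^-6 mg/mL = 2.73 ng/mL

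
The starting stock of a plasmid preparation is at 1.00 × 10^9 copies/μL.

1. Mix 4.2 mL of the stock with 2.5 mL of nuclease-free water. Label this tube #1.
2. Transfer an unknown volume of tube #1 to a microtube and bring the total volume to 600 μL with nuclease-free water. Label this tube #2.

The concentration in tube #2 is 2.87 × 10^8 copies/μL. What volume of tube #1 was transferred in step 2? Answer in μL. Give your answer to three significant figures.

Step 1: 4.2 mL + 2.5 mL = 6.7 mL total → factor 6.7/4.2 = 1.5952
Step 2: v brought to 600 μL → factor = 600 μL/v
Product of known-step factors = 1.5952
Overall factor = 1.00 × 10^9 copies/μL / (2.87 × 10^8 copies/μL) = 3.4843
Step-2 factor = 3.4843 / 1.5952 = 2.1842
v = 600 μL / 2.1842 = 275 μL

275 μL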